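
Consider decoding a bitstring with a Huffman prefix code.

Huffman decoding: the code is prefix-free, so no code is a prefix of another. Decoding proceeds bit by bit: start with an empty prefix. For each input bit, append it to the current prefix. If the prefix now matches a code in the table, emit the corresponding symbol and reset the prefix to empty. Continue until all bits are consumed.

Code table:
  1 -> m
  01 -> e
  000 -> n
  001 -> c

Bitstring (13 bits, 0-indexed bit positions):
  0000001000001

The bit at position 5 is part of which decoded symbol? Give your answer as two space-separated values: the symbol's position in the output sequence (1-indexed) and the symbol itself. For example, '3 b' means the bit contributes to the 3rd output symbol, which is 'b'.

Answer: 2 n

Derivation:
Bit 0: prefix='0' (no match yet)
Bit 1: prefix='00' (no match yet)
Bit 2: prefix='000' -> emit 'n', reset
Bit 3: prefix='0' (no match yet)
Bit 4: prefix='00' (no match yet)
Bit 5: prefix='000' -> emit 'n', reset
Bit 6: prefix='1' -> emit 'm', reset
Bit 7: prefix='0' (no match yet)
Bit 8: prefix='00' (no match yet)
Bit 9: prefix='000' -> emit 'n', reset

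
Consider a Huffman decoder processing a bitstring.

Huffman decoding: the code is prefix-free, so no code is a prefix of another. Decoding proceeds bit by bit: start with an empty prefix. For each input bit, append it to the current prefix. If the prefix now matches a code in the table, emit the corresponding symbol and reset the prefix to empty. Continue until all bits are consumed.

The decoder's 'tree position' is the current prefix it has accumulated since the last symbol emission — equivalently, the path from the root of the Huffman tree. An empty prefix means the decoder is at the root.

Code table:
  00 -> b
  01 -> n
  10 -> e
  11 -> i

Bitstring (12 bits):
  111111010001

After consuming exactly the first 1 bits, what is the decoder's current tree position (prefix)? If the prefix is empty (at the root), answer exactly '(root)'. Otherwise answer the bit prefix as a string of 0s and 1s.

Answer: 1

Derivation:
Bit 0: prefix='1' (no match yet)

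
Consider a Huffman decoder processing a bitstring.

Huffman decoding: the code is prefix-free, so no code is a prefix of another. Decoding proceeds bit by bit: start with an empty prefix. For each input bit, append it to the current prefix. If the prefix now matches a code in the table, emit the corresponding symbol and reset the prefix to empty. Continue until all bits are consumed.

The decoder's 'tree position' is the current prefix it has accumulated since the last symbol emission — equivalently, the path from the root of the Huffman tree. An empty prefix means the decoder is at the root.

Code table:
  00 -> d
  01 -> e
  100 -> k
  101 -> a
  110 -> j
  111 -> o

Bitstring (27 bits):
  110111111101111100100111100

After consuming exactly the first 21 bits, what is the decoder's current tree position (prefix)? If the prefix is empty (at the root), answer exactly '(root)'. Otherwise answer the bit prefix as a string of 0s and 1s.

Answer: (root)

Derivation:
Bit 0: prefix='1' (no match yet)
Bit 1: prefix='11' (no match yet)
Bit 2: prefix='110' -> emit 'j', reset
Bit 3: prefix='1' (no match yet)
Bit 4: prefix='11' (no match yet)
Bit 5: prefix='111' -> emit 'o', reset
Bit 6: prefix='1' (no match yet)
Bit 7: prefix='11' (no match yet)
Bit 8: prefix='111' -> emit 'o', reset
Bit 9: prefix='1' (no match yet)
Bit 10: prefix='10' (no match yet)
Bit 11: prefix='101' -> emit 'a', reset
Bit 12: prefix='1' (no match yet)
Bit 13: prefix='11' (no match yet)
Bit 14: prefix='111' -> emit 'o', reset
Bit 15: prefix='1' (no match yet)
Bit 16: prefix='10' (no match yet)
Bit 17: prefix='100' -> emit 'k', reset
Bit 18: prefix='1' (no match yet)
Bit 19: prefix='10' (no match yet)
Bit 20: prefix='100' -> emit 'k', reset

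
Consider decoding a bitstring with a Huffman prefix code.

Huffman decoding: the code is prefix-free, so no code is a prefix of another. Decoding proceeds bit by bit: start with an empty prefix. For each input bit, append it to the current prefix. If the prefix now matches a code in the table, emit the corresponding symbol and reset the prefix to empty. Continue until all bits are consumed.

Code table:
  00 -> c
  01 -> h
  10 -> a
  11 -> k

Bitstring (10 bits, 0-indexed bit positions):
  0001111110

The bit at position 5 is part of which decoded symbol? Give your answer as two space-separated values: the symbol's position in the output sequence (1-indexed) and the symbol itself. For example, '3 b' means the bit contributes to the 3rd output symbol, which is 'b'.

Answer: 3 k

Derivation:
Bit 0: prefix='0' (no match yet)
Bit 1: prefix='00' -> emit 'c', reset
Bit 2: prefix='0' (no match yet)
Bit 3: prefix='01' -> emit 'h', reset
Bit 4: prefix='1' (no match yet)
Bit 5: prefix='11' -> emit 'k', reset
Bit 6: prefix='1' (no match yet)
Bit 7: prefix='11' -> emit 'k', reset
Bit 8: prefix='1' (no match yet)
Bit 9: prefix='10' -> emit 'a', reset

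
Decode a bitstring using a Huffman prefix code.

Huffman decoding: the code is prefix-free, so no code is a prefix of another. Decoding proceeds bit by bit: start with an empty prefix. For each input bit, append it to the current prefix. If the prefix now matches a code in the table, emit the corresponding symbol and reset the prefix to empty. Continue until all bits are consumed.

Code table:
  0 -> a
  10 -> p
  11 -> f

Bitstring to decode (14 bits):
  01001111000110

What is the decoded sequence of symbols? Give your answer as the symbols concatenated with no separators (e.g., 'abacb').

Bit 0: prefix='0' -> emit 'a', reset
Bit 1: prefix='1' (no match yet)
Bit 2: prefix='10' -> emit 'p', reset
Bit 3: prefix='0' -> emit 'a', reset
Bit 4: prefix='1' (no match yet)
Bit 5: prefix='11' -> emit 'f', reset
Bit 6: prefix='1' (no match yet)
Bit 7: prefix='11' -> emit 'f', reset
Bit 8: prefix='0' -> emit 'a', reset
Bit 9: prefix='0' -> emit 'a', reset
Bit 10: prefix='0' -> emit 'a', reset
Bit 11: prefix='1' (no match yet)
Bit 12: prefix='11' -> emit 'f', reset
Bit 13: prefix='0' -> emit 'a', reset

Answer: apaffaaafa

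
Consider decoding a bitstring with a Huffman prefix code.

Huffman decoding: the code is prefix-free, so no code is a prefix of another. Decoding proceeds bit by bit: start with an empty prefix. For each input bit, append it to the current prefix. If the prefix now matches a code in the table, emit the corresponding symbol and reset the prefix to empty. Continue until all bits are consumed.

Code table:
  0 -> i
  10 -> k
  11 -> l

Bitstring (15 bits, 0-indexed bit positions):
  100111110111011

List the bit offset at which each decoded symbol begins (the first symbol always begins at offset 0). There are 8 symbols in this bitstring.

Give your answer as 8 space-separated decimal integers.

Answer: 0 2 3 5 7 9 11 13

Derivation:
Bit 0: prefix='1' (no match yet)
Bit 1: prefix='10' -> emit 'k', reset
Bit 2: prefix='0' -> emit 'i', reset
Bit 3: prefix='1' (no match yet)
Bit 4: prefix='11' -> emit 'l', reset
Bit 5: prefix='1' (no match yet)
Bit 6: prefix='11' -> emit 'l', reset
Bit 7: prefix='1' (no match yet)
Bit 8: prefix='10' -> emit 'k', reset
Bit 9: prefix='1' (no match yet)
Bit 10: prefix='11' -> emit 'l', reset
Bit 11: prefix='1' (no match yet)
Bit 12: prefix='10' -> emit 'k', reset
Bit 13: prefix='1' (no match yet)
Bit 14: prefix='11' -> emit 'l', reset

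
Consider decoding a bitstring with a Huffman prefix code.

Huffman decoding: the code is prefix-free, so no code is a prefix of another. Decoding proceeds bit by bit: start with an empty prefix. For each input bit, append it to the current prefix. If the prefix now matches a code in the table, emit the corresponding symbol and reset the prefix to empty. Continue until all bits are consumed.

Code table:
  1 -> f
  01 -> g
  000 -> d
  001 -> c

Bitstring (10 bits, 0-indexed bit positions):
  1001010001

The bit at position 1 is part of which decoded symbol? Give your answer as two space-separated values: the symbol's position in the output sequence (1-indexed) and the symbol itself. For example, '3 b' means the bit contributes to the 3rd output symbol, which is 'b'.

Answer: 2 c

Derivation:
Bit 0: prefix='1' -> emit 'f', reset
Bit 1: prefix='0' (no match yet)
Bit 2: prefix='00' (no match yet)
Bit 3: prefix='001' -> emit 'c', reset
Bit 4: prefix='0' (no match yet)
Bit 5: prefix='01' -> emit 'g', reset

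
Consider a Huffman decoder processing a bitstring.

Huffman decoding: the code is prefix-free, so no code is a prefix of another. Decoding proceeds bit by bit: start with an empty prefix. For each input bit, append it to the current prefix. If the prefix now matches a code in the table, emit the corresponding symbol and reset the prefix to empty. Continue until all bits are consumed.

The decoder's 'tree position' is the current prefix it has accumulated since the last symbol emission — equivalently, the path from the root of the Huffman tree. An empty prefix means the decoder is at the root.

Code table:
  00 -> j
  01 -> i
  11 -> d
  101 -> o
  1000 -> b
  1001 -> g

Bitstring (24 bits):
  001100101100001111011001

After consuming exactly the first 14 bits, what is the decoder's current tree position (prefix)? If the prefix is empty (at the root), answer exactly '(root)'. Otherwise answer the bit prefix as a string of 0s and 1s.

Bit 0: prefix='0' (no match yet)
Bit 1: prefix='00' -> emit 'j', reset
Bit 2: prefix='1' (no match yet)
Bit 3: prefix='11' -> emit 'd', reset
Bit 4: prefix='0' (no match yet)
Bit 5: prefix='00' -> emit 'j', reset
Bit 6: prefix='1' (no match yet)
Bit 7: prefix='10' (no match yet)
Bit 8: prefix='101' -> emit 'o', reset
Bit 9: prefix='1' (no match yet)
Bit 10: prefix='10' (no match yet)
Bit 11: prefix='100' (no match yet)
Bit 12: prefix='1000' -> emit 'b', reset
Bit 13: prefix='0' (no match yet)

Answer: 0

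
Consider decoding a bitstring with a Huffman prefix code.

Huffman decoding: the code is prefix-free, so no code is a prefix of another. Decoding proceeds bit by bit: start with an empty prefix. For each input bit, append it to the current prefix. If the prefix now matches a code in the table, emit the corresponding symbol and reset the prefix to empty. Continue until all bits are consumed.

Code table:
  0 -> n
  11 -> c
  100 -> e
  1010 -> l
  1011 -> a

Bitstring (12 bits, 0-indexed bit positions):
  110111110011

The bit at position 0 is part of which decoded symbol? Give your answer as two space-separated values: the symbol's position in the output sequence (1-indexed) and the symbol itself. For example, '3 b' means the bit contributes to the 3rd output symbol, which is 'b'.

Answer: 1 c

Derivation:
Bit 0: prefix='1' (no match yet)
Bit 1: prefix='11' -> emit 'c', reset
Bit 2: prefix='0' -> emit 'n', reset
Bit 3: prefix='1' (no match yet)
Bit 4: prefix='11' -> emit 'c', reset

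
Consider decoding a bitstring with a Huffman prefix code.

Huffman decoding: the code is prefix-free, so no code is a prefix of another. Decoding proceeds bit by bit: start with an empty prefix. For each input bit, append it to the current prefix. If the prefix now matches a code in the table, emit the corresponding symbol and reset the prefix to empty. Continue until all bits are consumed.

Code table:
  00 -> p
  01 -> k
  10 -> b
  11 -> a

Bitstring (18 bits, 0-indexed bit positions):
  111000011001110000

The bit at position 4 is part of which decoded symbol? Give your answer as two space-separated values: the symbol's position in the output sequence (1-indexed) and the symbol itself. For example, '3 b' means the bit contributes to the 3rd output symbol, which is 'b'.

Answer: 3 p

Derivation:
Bit 0: prefix='1' (no match yet)
Bit 1: prefix='11' -> emit 'a', reset
Bit 2: prefix='1' (no match yet)
Bit 3: prefix='10' -> emit 'b', reset
Bit 4: prefix='0' (no match yet)
Bit 5: prefix='00' -> emit 'p', reset
Bit 6: prefix='0' (no match yet)
Bit 7: prefix='01' -> emit 'k', reset
Bit 8: prefix='1' (no match yet)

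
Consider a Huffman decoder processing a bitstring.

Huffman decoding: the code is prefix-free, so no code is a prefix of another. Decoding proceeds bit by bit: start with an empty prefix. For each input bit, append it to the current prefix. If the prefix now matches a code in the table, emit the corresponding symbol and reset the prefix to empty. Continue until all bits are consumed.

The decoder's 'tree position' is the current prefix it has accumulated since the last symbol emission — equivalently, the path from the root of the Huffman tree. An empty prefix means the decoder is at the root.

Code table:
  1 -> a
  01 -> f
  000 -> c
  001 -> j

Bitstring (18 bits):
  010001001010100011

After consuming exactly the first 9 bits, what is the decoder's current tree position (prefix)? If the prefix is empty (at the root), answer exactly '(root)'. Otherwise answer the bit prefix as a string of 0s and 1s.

Answer: (root)

Derivation:
Bit 0: prefix='0' (no match yet)
Bit 1: prefix='01' -> emit 'f', reset
Bit 2: prefix='0' (no match yet)
Bit 3: prefix='00' (no match yet)
Bit 4: prefix='000' -> emit 'c', reset
Bit 5: prefix='1' -> emit 'a', reset
Bit 6: prefix='0' (no match yet)
Bit 7: prefix='00' (no match yet)
Bit 8: prefix='001' -> emit 'j', reset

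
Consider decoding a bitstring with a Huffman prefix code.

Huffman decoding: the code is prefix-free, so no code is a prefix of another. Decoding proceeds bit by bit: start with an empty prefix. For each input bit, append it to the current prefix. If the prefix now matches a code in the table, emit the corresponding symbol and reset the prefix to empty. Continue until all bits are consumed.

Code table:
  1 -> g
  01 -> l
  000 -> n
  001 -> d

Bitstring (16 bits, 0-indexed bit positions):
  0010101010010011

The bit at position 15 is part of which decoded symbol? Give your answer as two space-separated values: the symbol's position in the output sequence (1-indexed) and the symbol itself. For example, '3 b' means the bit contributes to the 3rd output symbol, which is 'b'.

Answer: 7 g

Derivation:
Bit 0: prefix='0' (no match yet)
Bit 1: prefix='00' (no match yet)
Bit 2: prefix='001' -> emit 'd', reset
Bit 3: prefix='0' (no match yet)
Bit 4: prefix='01' -> emit 'l', reset
Bit 5: prefix='0' (no match yet)
Bit 6: prefix='01' -> emit 'l', reset
Bit 7: prefix='0' (no match yet)
Bit 8: prefix='01' -> emit 'l', reset
Bit 9: prefix='0' (no match yet)
Bit 10: prefix='00' (no match yet)
Bit 11: prefix='001' -> emit 'd', reset
Bit 12: prefix='0' (no match yet)
Bit 13: prefix='00' (no match yet)
Bit 14: prefix='001' -> emit 'd', reset
Bit 15: prefix='1' -> emit 'g', reset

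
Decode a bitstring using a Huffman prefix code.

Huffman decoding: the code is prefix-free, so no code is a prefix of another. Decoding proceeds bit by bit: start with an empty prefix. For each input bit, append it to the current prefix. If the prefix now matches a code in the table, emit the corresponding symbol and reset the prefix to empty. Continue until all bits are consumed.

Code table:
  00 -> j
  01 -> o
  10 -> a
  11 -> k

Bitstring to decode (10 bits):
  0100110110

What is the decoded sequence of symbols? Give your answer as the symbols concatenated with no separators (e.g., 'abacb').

Bit 0: prefix='0' (no match yet)
Bit 1: prefix='01' -> emit 'o', reset
Bit 2: prefix='0' (no match yet)
Bit 3: prefix='00' -> emit 'j', reset
Bit 4: prefix='1' (no match yet)
Bit 5: prefix='11' -> emit 'k', reset
Bit 6: prefix='0' (no match yet)
Bit 7: prefix='01' -> emit 'o', reset
Bit 8: prefix='1' (no match yet)
Bit 9: prefix='10' -> emit 'a', reset

Answer: ojkoa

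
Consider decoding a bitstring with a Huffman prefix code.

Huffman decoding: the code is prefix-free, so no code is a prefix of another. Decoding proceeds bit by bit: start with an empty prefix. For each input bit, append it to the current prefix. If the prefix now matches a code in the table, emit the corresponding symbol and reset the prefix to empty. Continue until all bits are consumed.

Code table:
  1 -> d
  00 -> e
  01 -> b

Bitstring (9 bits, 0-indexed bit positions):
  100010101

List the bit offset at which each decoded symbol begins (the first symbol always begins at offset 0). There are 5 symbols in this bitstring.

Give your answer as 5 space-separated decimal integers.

Answer: 0 1 3 5 7

Derivation:
Bit 0: prefix='1' -> emit 'd', reset
Bit 1: prefix='0' (no match yet)
Bit 2: prefix='00' -> emit 'e', reset
Bit 3: prefix='0' (no match yet)
Bit 4: prefix='01' -> emit 'b', reset
Bit 5: prefix='0' (no match yet)
Bit 6: prefix='01' -> emit 'b', reset
Bit 7: prefix='0' (no match yet)
Bit 8: prefix='01' -> emit 'b', reset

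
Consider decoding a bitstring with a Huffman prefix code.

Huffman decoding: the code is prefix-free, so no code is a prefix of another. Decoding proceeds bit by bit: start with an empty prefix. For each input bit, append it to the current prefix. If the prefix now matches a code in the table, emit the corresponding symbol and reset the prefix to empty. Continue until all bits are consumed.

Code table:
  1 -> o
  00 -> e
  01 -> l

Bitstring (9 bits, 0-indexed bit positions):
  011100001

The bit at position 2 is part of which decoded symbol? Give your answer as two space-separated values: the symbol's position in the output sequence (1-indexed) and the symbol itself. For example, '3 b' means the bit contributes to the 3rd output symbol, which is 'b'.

Bit 0: prefix='0' (no match yet)
Bit 1: prefix='01' -> emit 'l', reset
Bit 2: prefix='1' -> emit 'o', reset
Bit 3: prefix='1' -> emit 'o', reset
Bit 4: prefix='0' (no match yet)
Bit 5: prefix='00' -> emit 'e', reset
Bit 6: prefix='0' (no match yet)

Answer: 2 o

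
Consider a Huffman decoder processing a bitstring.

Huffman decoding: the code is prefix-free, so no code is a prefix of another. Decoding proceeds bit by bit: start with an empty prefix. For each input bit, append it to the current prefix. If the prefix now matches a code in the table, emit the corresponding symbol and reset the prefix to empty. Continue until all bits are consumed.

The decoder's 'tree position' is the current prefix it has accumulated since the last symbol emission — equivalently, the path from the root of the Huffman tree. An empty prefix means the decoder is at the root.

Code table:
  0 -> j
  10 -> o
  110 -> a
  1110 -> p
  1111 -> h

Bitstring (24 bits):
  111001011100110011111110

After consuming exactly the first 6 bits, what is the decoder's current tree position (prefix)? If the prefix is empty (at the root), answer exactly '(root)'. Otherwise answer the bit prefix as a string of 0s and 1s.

Answer: 1

Derivation:
Bit 0: prefix='1' (no match yet)
Bit 1: prefix='11' (no match yet)
Bit 2: prefix='111' (no match yet)
Bit 3: prefix='1110' -> emit 'p', reset
Bit 4: prefix='0' -> emit 'j', reset
Bit 5: prefix='1' (no match yet)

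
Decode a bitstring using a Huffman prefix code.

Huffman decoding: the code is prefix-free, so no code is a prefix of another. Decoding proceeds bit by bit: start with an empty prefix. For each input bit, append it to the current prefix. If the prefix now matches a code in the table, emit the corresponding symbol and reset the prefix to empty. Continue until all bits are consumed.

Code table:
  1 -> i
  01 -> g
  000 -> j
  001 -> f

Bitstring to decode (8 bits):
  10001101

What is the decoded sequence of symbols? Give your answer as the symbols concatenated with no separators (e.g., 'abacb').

Answer: ijiig

Derivation:
Bit 0: prefix='1' -> emit 'i', reset
Bit 1: prefix='0' (no match yet)
Bit 2: prefix='00' (no match yet)
Bit 3: prefix='000' -> emit 'j', reset
Bit 4: prefix='1' -> emit 'i', reset
Bit 5: prefix='1' -> emit 'i', reset
Bit 6: prefix='0' (no match yet)
Bit 7: prefix='01' -> emit 'g', reset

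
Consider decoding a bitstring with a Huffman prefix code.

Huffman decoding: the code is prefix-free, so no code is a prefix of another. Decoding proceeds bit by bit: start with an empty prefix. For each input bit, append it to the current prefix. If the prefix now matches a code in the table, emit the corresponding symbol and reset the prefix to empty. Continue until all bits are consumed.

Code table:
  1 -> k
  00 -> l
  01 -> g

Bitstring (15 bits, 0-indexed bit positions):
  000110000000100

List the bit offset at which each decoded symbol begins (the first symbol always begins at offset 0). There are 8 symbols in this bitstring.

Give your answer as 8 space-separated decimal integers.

Answer: 0 2 4 5 7 9 11 13

Derivation:
Bit 0: prefix='0' (no match yet)
Bit 1: prefix='00' -> emit 'l', reset
Bit 2: prefix='0' (no match yet)
Bit 3: prefix='01' -> emit 'g', reset
Bit 4: prefix='1' -> emit 'k', reset
Bit 5: prefix='0' (no match yet)
Bit 6: prefix='00' -> emit 'l', reset
Bit 7: prefix='0' (no match yet)
Bit 8: prefix='00' -> emit 'l', reset
Bit 9: prefix='0' (no match yet)
Bit 10: prefix='00' -> emit 'l', reset
Bit 11: prefix='0' (no match yet)
Bit 12: prefix='01' -> emit 'g', reset
Bit 13: prefix='0' (no match yet)
Bit 14: prefix='00' -> emit 'l', reset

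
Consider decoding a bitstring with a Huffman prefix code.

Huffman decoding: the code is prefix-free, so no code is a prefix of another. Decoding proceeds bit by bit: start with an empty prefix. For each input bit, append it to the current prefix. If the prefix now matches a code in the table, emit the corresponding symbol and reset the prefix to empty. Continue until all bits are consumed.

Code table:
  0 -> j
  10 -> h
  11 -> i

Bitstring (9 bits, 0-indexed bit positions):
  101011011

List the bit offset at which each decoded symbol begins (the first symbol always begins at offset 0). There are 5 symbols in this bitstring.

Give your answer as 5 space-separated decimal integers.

Answer: 0 2 4 6 7

Derivation:
Bit 0: prefix='1' (no match yet)
Bit 1: prefix='10' -> emit 'h', reset
Bit 2: prefix='1' (no match yet)
Bit 3: prefix='10' -> emit 'h', reset
Bit 4: prefix='1' (no match yet)
Bit 5: prefix='11' -> emit 'i', reset
Bit 6: prefix='0' -> emit 'j', reset
Bit 7: prefix='1' (no match yet)
Bit 8: prefix='11' -> emit 'i', reset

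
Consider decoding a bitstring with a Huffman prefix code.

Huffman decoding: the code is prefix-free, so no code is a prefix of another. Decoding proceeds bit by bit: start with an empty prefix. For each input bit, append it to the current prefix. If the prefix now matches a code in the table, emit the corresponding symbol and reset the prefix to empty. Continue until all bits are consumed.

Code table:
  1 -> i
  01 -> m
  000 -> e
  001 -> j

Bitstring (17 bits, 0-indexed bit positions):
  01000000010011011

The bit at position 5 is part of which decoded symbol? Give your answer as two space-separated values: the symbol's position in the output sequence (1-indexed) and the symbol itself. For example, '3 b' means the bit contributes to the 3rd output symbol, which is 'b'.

Answer: 3 e

Derivation:
Bit 0: prefix='0' (no match yet)
Bit 1: prefix='01' -> emit 'm', reset
Bit 2: prefix='0' (no match yet)
Bit 3: prefix='00' (no match yet)
Bit 4: prefix='000' -> emit 'e', reset
Bit 5: prefix='0' (no match yet)
Bit 6: prefix='00' (no match yet)
Bit 7: prefix='000' -> emit 'e', reset
Bit 8: prefix='0' (no match yet)
Bit 9: prefix='01' -> emit 'm', reset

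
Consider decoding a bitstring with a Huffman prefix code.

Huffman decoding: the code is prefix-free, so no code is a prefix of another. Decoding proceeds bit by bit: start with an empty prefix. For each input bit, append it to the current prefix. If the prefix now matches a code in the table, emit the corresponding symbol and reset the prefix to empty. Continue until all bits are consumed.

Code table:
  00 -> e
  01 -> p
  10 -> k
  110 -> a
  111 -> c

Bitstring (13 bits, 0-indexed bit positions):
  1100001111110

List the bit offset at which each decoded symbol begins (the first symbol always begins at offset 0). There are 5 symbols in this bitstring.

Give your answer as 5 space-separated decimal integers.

Bit 0: prefix='1' (no match yet)
Bit 1: prefix='11' (no match yet)
Bit 2: prefix='110' -> emit 'a', reset
Bit 3: prefix='0' (no match yet)
Bit 4: prefix='00' -> emit 'e', reset
Bit 5: prefix='0' (no match yet)
Bit 6: prefix='01' -> emit 'p', reset
Bit 7: prefix='1' (no match yet)
Bit 8: prefix='11' (no match yet)
Bit 9: prefix='111' -> emit 'c', reset
Bit 10: prefix='1' (no match yet)
Bit 11: prefix='11' (no match yet)
Bit 12: prefix='110' -> emit 'a', reset

Answer: 0 3 5 7 10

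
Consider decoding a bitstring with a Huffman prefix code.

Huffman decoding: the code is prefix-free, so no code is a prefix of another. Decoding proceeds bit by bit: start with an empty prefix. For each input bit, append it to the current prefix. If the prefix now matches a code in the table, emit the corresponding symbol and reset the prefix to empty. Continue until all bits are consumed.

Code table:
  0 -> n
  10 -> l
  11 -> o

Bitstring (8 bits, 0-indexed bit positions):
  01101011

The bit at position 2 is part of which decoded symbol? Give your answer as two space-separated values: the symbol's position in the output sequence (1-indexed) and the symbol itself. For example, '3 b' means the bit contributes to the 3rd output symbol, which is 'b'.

Bit 0: prefix='0' -> emit 'n', reset
Bit 1: prefix='1' (no match yet)
Bit 2: prefix='11' -> emit 'o', reset
Bit 3: prefix='0' -> emit 'n', reset
Bit 4: prefix='1' (no match yet)
Bit 5: prefix='10' -> emit 'l', reset
Bit 6: prefix='1' (no match yet)

Answer: 2 o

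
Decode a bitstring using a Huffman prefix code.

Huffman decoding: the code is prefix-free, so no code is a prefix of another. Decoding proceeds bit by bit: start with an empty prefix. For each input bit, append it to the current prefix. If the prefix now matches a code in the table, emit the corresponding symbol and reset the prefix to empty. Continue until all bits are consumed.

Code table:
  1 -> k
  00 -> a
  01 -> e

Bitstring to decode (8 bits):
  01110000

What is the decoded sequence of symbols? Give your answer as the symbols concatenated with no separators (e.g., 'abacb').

Answer: ekkaa

Derivation:
Bit 0: prefix='0' (no match yet)
Bit 1: prefix='01' -> emit 'e', reset
Bit 2: prefix='1' -> emit 'k', reset
Bit 3: prefix='1' -> emit 'k', reset
Bit 4: prefix='0' (no match yet)
Bit 5: prefix='00' -> emit 'a', reset
Bit 6: prefix='0' (no match yet)
Bit 7: prefix='00' -> emit 'a', reset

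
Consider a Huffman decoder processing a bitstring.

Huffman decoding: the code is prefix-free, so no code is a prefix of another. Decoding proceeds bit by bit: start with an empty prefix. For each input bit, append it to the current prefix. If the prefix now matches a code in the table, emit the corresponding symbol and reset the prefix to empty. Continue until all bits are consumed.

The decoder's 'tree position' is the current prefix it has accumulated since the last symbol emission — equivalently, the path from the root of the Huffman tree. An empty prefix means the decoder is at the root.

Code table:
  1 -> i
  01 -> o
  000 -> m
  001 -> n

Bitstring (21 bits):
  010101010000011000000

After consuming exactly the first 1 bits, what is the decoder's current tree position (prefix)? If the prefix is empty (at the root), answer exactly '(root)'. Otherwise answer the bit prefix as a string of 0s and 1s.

Answer: 0

Derivation:
Bit 0: prefix='0' (no match yet)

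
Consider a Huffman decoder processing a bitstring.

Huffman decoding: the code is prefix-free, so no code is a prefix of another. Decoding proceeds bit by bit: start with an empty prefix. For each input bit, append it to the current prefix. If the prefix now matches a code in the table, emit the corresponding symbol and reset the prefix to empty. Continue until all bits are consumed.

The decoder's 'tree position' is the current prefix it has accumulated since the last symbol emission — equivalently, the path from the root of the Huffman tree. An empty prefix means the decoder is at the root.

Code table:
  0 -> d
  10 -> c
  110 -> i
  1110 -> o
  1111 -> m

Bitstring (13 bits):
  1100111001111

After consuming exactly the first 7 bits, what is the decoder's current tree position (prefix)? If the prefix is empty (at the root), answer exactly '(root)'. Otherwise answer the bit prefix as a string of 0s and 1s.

Bit 0: prefix='1' (no match yet)
Bit 1: prefix='11' (no match yet)
Bit 2: prefix='110' -> emit 'i', reset
Bit 3: prefix='0' -> emit 'd', reset
Bit 4: prefix='1' (no match yet)
Bit 5: prefix='11' (no match yet)
Bit 6: prefix='111' (no match yet)

Answer: 111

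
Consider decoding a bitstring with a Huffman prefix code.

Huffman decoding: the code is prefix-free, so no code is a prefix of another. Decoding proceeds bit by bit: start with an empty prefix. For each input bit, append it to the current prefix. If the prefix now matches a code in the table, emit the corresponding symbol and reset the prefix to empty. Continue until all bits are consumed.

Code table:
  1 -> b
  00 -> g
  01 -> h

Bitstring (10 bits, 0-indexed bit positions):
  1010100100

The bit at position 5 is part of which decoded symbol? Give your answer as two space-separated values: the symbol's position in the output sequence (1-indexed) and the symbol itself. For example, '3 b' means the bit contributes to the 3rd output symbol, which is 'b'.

Answer: 4 g

Derivation:
Bit 0: prefix='1' -> emit 'b', reset
Bit 1: prefix='0' (no match yet)
Bit 2: prefix='01' -> emit 'h', reset
Bit 3: prefix='0' (no match yet)
Bit 4: prefix='01' -> emit 'h', reset
Bit 5: prefix='0' (no match yet)
Bit 6: prefix='00' -> emit 'g', reset
Bit 7: prefix='1' -> emit 'b', reset
Bit 8: prefix='0' (no match yet)
Bit 9: prefix='00' -> emit 'g', reset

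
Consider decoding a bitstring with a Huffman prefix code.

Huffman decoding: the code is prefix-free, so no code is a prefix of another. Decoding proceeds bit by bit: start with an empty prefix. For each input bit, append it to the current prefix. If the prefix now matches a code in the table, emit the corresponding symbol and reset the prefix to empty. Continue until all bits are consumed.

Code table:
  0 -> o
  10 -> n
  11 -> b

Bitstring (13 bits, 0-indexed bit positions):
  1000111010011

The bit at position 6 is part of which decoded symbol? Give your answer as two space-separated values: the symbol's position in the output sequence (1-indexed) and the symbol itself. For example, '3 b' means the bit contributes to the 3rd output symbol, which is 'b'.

Bit 0: prefix='1' (no match yet)
Bit 1: prefix='10' -> emit 'n', reset
Bit 2: prefix='0' -> emit 'o', reset
Bit 3: prefix='0' -> emit 'o', reset
Bit 4: prefix='1' (no match yet)
Bit 5: prefix='11' -> emit 'b', reset
Bit 6: prefix='1' (no match yet)
Bit 7: prefix='10' -> emit 'n', reset
Bit 8: prefix='1' (no match yet)
Bit 9: prefix='10' -> emit 'n', reset
Bit 10: prefix='0' -> emit 'o', reset

Answer: 5 n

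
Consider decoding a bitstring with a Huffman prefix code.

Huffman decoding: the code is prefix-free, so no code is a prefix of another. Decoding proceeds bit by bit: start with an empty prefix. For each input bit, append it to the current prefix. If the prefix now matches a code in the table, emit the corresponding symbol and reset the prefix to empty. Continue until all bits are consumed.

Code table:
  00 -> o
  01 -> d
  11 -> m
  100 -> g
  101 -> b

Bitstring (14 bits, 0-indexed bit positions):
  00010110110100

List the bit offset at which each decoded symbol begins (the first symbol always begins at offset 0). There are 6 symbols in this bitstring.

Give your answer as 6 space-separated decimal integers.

Answer: 0 2 4 6 9 12

Derivation:
Bit 0: prefix='0' (no match yet)
Bit 1: prefix='00' -> emit 'o', reset
Bit 2: prefix='0' (no match yet)
Bit 3: prefix='01' -> emit 'd', reset
Bit 4: prefix='0' (no match yet)
Bit 5: prefix='01' -> emit 'd', reset
Bit 6: prefix='1' (no match yet)
Bit 7: prefix='10' (no match yet)
Bit 8: prefix='101' -> emit 'b', reset
Bit 9: prefix='1' (no match yet)
Bit 10: prefix='10' (no match yet)
Bit 11: prefix='101' -> emit 'b', reset
Bit 12: prefix='0' (no match yet)
Bit 13: prefix='00' -> emit 'o', reset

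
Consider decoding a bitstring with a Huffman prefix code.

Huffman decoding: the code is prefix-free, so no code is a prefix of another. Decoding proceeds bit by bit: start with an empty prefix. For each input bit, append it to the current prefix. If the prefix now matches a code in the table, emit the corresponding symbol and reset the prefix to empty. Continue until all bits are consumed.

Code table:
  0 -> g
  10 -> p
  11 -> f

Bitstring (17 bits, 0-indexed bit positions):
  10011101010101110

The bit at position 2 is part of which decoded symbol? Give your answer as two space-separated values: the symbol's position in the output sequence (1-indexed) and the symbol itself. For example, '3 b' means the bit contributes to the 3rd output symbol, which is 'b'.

Bit 0: prefix='1' (no match yet)
Bit 1: prefix='10' -> emit 'p', reset
Bit 2: prefix='0' -> emit 'g', reset
Bit 3: prefix='1' (no match yet)
Bit 4: prefix='11' -> emit 'f', reset
Bit 5: prefix='1' (no match yet)
Bit 6: prefix='10' -> emit 'p', reset

Answer: 2 g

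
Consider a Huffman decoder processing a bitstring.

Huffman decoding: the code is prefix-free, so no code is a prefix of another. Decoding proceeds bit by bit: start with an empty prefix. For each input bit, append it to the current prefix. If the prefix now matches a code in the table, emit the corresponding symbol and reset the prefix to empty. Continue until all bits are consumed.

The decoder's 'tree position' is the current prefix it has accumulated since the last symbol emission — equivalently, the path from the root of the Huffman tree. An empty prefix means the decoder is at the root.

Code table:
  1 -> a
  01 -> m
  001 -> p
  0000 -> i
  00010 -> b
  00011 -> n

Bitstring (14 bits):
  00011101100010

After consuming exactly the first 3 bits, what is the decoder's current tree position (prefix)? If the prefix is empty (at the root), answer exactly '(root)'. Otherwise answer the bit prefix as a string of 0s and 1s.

Bit 0: prefix='0' (no match yet)
Bit 1: prefix='00' (no match yet)
Bit 2: prefix='000' (no match yet)

Answer: 000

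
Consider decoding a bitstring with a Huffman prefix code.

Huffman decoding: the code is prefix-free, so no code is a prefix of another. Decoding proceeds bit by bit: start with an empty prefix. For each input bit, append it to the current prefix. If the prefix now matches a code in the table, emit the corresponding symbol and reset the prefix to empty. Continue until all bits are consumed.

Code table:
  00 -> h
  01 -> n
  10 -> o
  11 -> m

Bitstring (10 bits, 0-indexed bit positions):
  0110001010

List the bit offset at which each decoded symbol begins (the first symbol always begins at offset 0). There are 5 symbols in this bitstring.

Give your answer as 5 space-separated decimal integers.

Bit 0: prefix='0' (no match yet)
Bit 1: prefix='01' -> emit 'n', reset
Bit 2: prefix='1' (no match yet)
Bit 3: prefix='10' -> emit 'o', reset
Bit 4: prefix='0' (no match yet)
Bit 5: prefix='00' -> emit 'h', reset
Bit 6: prefix='1' (no match yet)
Bit 7: prefix='10' -> emit 'o', reset
Bit 8: prefix='1' (no match yet)
Bit 9: prefix='10' -> emit 'o', reset

Answer: 0 2 4 6 8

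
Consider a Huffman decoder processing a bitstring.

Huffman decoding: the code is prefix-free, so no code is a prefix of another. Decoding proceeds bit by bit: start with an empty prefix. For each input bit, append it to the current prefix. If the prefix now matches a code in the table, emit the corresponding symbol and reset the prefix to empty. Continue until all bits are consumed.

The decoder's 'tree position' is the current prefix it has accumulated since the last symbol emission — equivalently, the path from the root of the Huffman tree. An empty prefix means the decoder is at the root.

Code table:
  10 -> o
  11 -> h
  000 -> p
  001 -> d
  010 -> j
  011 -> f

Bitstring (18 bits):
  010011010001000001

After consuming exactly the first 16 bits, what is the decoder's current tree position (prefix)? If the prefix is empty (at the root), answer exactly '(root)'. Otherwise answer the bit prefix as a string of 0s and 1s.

Bit 0: prefix='0' (no match yet)
Bit 1: prefix='01' (no match yet)
Bit 2: prefix='010' -> emit 'j', reset
Bit 3: prefix='0' (no match yet)
Bit 4: prefix='01' (no match yet)
Bit 5: prefix='011' -> emit 'f', reset
Bit 6: prefix='0' (no match yet)
Bit 7: prefix='01' (no match yet)
Bit 8: prefix='010' -> emit 'j', reset
Bit 9: prefix='0' (no match yet)
Bit 10: prefix='00' (no match yet)
Bit 11: prefix='001' -> emit 'd', reset
Bit 12: prefix='0' (no match yet)
Bit 13: prefix='00' (no match yet)
Bit 14: prefix='000' -> emit 'p', reset
Bit 15: prefix='0' (no match yet)

Answer: 0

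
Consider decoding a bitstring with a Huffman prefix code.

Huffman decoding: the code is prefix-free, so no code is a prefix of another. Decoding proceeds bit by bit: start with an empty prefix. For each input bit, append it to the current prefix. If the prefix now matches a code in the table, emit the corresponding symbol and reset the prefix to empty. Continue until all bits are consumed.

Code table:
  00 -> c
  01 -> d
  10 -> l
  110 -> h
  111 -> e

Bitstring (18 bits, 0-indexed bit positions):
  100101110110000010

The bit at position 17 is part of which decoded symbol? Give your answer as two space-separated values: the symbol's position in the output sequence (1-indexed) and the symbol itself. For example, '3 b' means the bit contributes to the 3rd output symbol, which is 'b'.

Bit 0: prefix='1' (no match yet)
Bit 1: prefix='10' -> emit 'l', reset
Bit 2: prefix='0' (no match yet)
Bit 3: prefix='01' -> emit 'd', reset
Bit 4: prefix='0' (no match yet)
Bit 5: prefix='01' -> emit 'd', reset
Bit 6: prefix='1' (no match yet)
Bit 7: prefix='11' (no match yet)
Bit 8: prefix='110' -> emit 'h', reset
Bit 9: prefix='1' (no match yet)
Bit 10: prefix='11' (no match yet)
Bit 11: prefix='110' -> emit 'h', reset
Bit 12: prefix='0' (no match yet)
Bit 13: prefix='00' -> emit 'c', reset
Bit 14: prefix='0' (no match yet)
Bit 15: prefix='00' -> emit 'c', reset
Bit 16: prefix='1' (no match yet)
Bit 17: prefix='10' -> emit 'l', reset

Answer: 8 l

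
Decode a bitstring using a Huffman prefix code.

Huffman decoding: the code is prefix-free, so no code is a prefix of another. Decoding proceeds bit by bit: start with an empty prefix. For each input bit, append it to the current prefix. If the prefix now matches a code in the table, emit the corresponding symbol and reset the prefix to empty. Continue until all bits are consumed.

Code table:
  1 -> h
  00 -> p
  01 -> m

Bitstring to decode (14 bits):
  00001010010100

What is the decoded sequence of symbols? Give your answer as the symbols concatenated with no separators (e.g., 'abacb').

Answer: pphmphmp

Derivation:
Bit 0: prefix='0' (no match yet)
Bit 1: prefix='00' -> emit 'p', reset
Bit 2: prefix='0' (no match yet)
Bit 3: prefix='00' -> emit 'p', reset
Bit 4: prefix='1' -> emit 'h', reset
Bit 5: prefix='0' (no match yet)
Bit 6: prefix='01' -> emit 'm', reset
Bit 7: prefix='0' (no match yet)
Bit 8: prefix='00' -> emit 'p', reset
Bit 9: prefix='1' -> emit 'h', reset
Bit 10: prefix='0' (no match yet)
Bit 11: prefix='01' -> emit 'm', reset
Bit 12: prefix='0' (no match yet)
Bit 13: prefix='00' -> emit 'p', reset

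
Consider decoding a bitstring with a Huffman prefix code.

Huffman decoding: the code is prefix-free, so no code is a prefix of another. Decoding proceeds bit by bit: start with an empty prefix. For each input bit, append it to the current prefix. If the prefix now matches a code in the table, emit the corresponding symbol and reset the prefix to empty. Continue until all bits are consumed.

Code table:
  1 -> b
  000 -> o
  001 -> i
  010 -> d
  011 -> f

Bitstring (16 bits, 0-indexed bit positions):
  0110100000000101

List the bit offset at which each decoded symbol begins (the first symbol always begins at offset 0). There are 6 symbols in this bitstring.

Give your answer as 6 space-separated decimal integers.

Bit 0: prefix='0' (no match yet)
Bit 1: prefix='01' (no match yet)
Bit 2: prefix='011' -> emit 'f', reset
Bit 3: prefix='0' (no match yet)
Bit 4: prefix='01' (no match yet)
Bit 5: prefix='010' -> emit 'd', reset
Bit 6: prefix='0' (no match yet)
Bit 7: prefix='00' (no match yet)
Bit 8: prefix='000' -> emit 'o', reset
Bit 9: prefix='0' (no match yet)
Bit 10: prefix='00' (no match yet)
Bit 11: prefix='000' -> emit 'o', reset
Bit 12: prefix='0' (no match yet)
Bit 13: prefix='01' (no match yet)
Bit 14: prefix='010' -> emit 'd', reset
Bit 15: prefix='1' -> emit 'b', reset

Answer: 0 3 6 9 12 15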